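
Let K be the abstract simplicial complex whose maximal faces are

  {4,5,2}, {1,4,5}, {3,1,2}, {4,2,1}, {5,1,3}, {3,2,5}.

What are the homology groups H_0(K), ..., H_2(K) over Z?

H_0 ≅ Z,  H_1 = 0,  H_2 ≅ Z.

K has 5 vertices, 9 edges, 6 triangles.
rank ∂_0 = 0, rank ∂_1 = 4 ⇒ b_0 = 5 − 0 − 4 = 1; all invariant factors of ∂_1 are 1 so no torsion. So H_0 = Z.
rank ∂_1 = 4, rank ∂_2 = 5 ⇒ b_1 = 9 − 4 − 5 = 0; all invariant factors of ∂_2 are 1 so no torsion. So H_1 = 0.
rank ∂_2 = 5, rank ∂_3 = 0 ⇒ b_2 = 6 − 5 − 0 = 1. So H_2 = Z.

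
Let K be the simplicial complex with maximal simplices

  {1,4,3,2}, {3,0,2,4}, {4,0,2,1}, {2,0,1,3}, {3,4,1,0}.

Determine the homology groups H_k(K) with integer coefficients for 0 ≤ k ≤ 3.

Fix the vertex order 0 < 1 < 2 < 3 < 4 and write every simplex with vertices in increasing order. Then dim K = 3 and the simplices of K are:

  0-simplices (5): [0], [1], [2], [3], [4]
  1-simplices (10): [0,1], [0,2], [0,3], [0,4], [1,2], [1,3], [1,4], [2,3], [2,4], [3,4]
  2-simplices (10): [0,1,2], [0,1,3], [0,1,4], [0,2,3], [0,2,4], [0,3,4], [1,2,3], [1,2,4], [1,3,4], [2,3,4]
  3-simplices (5): [0,1,2,3], [0,1,2,4], [0,1,3,4], [0,2,3,4], [1,2,3,4]

so the chain groups are C_0 ≅ Z^5, C_1 ≅ Z^10, C_2 ≅ Z^10, C_3 ≅ Z^5.

Boundary ∂_1: C_1 → C_0 is given by ∂[p,q] = [q] − [p]. For instance
  ∂[2,4] = [4] − [2].
The 5×10 boundary matrix has rank 4 and Smith normal form diag(1,1,1,1).

∂_2: C_2 → C_1 sends each 2-simplex [p,q,r] to [q,r] − [p,r] + [p,q]. For instance
  ∂[1,2,4] = [2,4] − [1,4] + [1,2],
  ∂[0,2,4] = [2,4] − [0,4] + [0,2].
As a 10×10 matrix over Z this has rank 6, with invariant factors (1,1,1,1,1,1).

∂_3: C_3 → C_2 sends each 3-simplex σ to the alternating sum Σ_i (−1)^i (σ with its i-th vertex removed). For instance
  ∂[0,1,3,4] = [1,3,4] − [0,3,4] + [0,1,4] − [0,1,3],
  ∂[1,2,3,4] = [2,3,4] − [1,3,4] + [1,2,4] − [1,2,3].
As a 10×5 matrix over Z this has rank 4, with invariant factors (1,1,1,1).

Computing H_k = (kernel of ∂_k) / (image of ∂_{k+1}):

  H_0: rank C_0 − rank ∂_1 = 5 − 4 = 1, and the invariant factors of ∂_1 are all 1, so H_0 = Z.
  H_1: rank ker ∂_1 − rank ∂_2 = (10 − 4) − 6 = 0, and the invariant factors of ∂_2 are all 1, so H_1 = 0.
  H_2: rank ker ∂_2 − rank ∂_3 = (10 − 6) − 4 = 0, and the invariant factors of ∂_3 are all 1, so H_2 = 0.
  H_3: rank ker ∂_3 − rank ∂_4 = (5 − 4) − 0 = 1, and there is no ∂_4, so H_3 = Z.

(K is a triangulation of the 3-sphere S^3.)

H_0 = Z,  H_1 = 0,  H_2 = 0,  H_3 = Z.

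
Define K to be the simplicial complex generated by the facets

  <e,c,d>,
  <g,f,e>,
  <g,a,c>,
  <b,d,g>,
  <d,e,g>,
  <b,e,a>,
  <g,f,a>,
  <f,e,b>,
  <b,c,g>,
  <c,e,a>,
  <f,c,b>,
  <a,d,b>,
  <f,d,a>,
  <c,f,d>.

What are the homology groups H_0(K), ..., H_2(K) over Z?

Order the vertices as a < b < c < d < e < f < g. Listing each simplex with vertices in this order, K has dimension 2 with simplices:

  0-simplices (7): a, b, c, d, e, f, g
  1-simplices (21): ab, ac, ad, ae, af, ag, bc, bd, be, bf, bg, cd, ce, cf, cg, de, df, dg, ef, eg, fg
  2-simplices (14): abd, abe, ace, acg, adf, afg, bcf, bcg, bdg, bef, cde, cdf, deg, efg

Hence C_0 ≅ Z^7, C_1 ≅ Z^21, C_2 ≅ Z^14.

The boundary map ∂_1: C_1 → C_0 sends each edge [p,q] (with p < q) to q − p.
The 7×21 boundary matrix has rank 6 and Smith normal form diag(1,1,1,1,1,1).

The boundary map ∂_2: C_2 → C_1 acts by ∂[p,q,r] = [q,r] − [p,r] + [p,q]. For instance
  ∂acg = cg − ag + ac,
  ∂ace = ce − ae + ac.
As a 21×14 matrix over Z this has rank 13, with invariant factors (1,1,1,1,1,1,1,1,1,1,1,1,1).

From H_k ≅ ker(∂_k) / im(∂_{k+1}) we obtain:

  H_0: rank C_0 − rank ∂_1 = 7 − 6 = 1, and the invariant factors of ∂_1 are all 1, so H_0 = Z.
  H_1: rank ker ∂_1 − rank ∂_2 = (21 − 6) − 13 = 2, and the invariant factors of ∂_2 are all 1, so H_1 = Z^2.
  H_2: rank ker ∂_2 − rank ∂_3 = (14 − 13) − 0 = 1, and there is no ∂_3, so H_2 = Z.

H_0 = Z,  H_1 = Z^2,  H_2 = Z.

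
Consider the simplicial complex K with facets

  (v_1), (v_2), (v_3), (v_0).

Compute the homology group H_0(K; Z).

H_0 = Z^4.

Take the total order v_0 < v_1 < v_2 < v_3 on the vertex set. Then K (dimension 0) consists of the simplices:

  0-simplices (4): [v_0], [v_1], [v_2], [v_3]

so the chain groups are C_0 ≅ Z^4.

Now H_k = ker ∂_k / im ∂_{k+1}, so:

  H_0: rank C_0 − rank ∂_1 = 4 − 0 = 4, and there is no ∂_1, so H_0 ≅ Z^4.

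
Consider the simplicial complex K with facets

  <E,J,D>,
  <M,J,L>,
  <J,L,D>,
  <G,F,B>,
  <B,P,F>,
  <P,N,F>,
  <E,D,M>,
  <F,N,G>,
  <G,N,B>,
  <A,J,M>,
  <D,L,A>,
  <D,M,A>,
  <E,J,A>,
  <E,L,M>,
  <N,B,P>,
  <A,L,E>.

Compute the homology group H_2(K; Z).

We work with the vertex ordering A < B < D < E < F < G < J < L < M < N < P. The simplices of K, each written with vertices in increasing order, are:

  0-simplices (11): A, B, D, E, F, G, J, L, M, N, P
  1-simplices (24): AD, AE, AJ, AL, AM, BF, BG, BN, BP, DE, DJ, DL, DM, EJ, EL, EM, FG, FN, FP, GN, JL, JM, LM, NP
  2-simplices (16): ADL, ADM, AEJ, AEL, AJM, BFG, BFP, BGN, BNP, DEJ, DEM, DJL, ELM, FGN, FNP, JLM

so the chain groups are C_0 ≅ Z^11, C_1 ≅ Z^24, C_2 ≅ Z^16.

Boundary ∂_1: C_1 → C_0 is given by ∂[p,q] = [q] − [p]. For instance
  ∂EM = M − E.
This gives a 11×24 integer matrix of rank 9; reducing to Smith normal form yields diagonal entries (1,1,1,1,1,1,1,1,1).

The boundary map ∂_2: C_2 → C_1 maps a triangle to the signed sum of its edges. For instance
  ∂JLM = LM − JM + JL,
  ∂BGN = GN − BN + BG.
This gives a 24×16 integer matrix of rank 15; reducing to Smith normal form yields diagonal entries (1,1,1,1,1,1,1,1,1,1,1,1,1,1,2).

Now H_k = ker ∂_k / im ∂_{k+1}, so:

  H_2: rank ker ∂_2 − rank ∂_3 = (16 − 15) − 0 = 1, and there is no ∂_3, so H_2 ≅ Z.

H_2 = Z.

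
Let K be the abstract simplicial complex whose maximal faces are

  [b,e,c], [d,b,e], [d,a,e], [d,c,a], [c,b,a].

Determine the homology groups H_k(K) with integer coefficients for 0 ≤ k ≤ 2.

H_0 ≅ Z,  H_1 ≅ Z,  H_2 = 0.

Take the total order a < b < c < d < e on the vertex set. Then K (dimension 2) consists of the simplices:

  0-simplices (5): a, b, c, d, e
  1-simplices (10): ab, ac, ad, ae, bc, bd, be, cd, ce, de
  2-simplices (5): abc, acd, ade, bce, bde

giving chain groups C_0 ≅ Z^5, C_1 ≅ Z^10, C_2 ≅ Z^5.

∂_1: C_1 → C_0 maps an edge to its endpoints' difference, ∂[p,q] = q − p.
As a 5×10 matrix over Z this has rank 4, with invariant factors (1,1,1,1).

∂_2: C_2 → C_1 maps a triangle to the signed sum of its edges. For instance
  ∂ade = de − ae + ad,
  ∂abc = bc − ac + ab.
The resulting 10×5 matrix has rank 5, and its Smith normal form has invariant factors (1,1,1,1,1).

Computing H_k = (kernel of ∂_k) / (image of ∂_{k+1}):

  H_0: rank C_0 − rank ∂_1 = 5 − 4 = 1, and the invariant factors of ∂_1 are all 1, so H_0 ≅ Z.
  H_1: rank ker ∂_1 − rank ∂_2 = (10 − 4) − 5 = 1, and the invariant factors of ∂_2 are all 1, so H_1 ≅ Z.
  H_2: rank ker ∂_2 − rank ∂_3 = (5 − 5) − 0 = 0, and there is no ∂_3, so H_2 ≅ 0.

(K is a triangulation of the Möbius band.)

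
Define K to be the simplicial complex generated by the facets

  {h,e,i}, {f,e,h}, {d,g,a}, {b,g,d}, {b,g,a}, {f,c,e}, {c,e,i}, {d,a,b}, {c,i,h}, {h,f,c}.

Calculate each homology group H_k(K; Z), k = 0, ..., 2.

Order the vertices as a < b < c < d < e < f < g < h < i. Listing each simplex with vertices in this order, K has dimension 2 with simplices:

  0-simplices (9): a, b, c, d, e, f, g, h, i
  1-simplices (15): ab, ad, ag, bd, bg, ce, cf, ch, ci, dg, ef, eh, ei, fh, hi
  2-simplices (10): abd, abg, adg, bdg, cef, cei, cfh, chi, efh, ehi

Hence C_0 ≅ Z^9, C_1 ≅ Z^15, C_2 ≅ Z^10.

The boundary map ∂_1: C_1 → C_0 is given by ∂[p,q] = [q] − [p]. For instance
  ∂cf = f − c.
The 9×15 boundary matrix has rank 7 and Smith normal form diag(1,1,1,1,1,1,1).

∂_2: C_2 → C_1 acts by ∂[p,q,r] = [q,r] − [p,r] + [p,q]. For instance
  ∂efh = fh − eh + ef,
  ∂abd = bd − ad + ab.
The resulting 15×10 matrix has rank 8, and its Smith normal form has invariant factors (1,1,1,1,1,1,1,1).

From H_k ≅ ker(∂_k) / im(∂_{k+1}) we obtain:

  H_0: rank C_0 − rank ∂_1 = 9 − 7 = 2, and the invariant factors of ∂_1 are all 1, so H_0 ≅ Z^2.
  H_1: rank ker ∂_1 − rank ∂_2 = (15 − 7) − 8 = 0, and the invariant factors of ∂_2 are all 1, so H_1 ≅ 0.
  H_2: rank ker ∂_2 − rank ∂_3 = (10 − 8) − 0 = 2, and there is no ∂_3, so H_2 ≅ Z^2.

H_0 ≅ Z^2,  H_1 = 0,  H_2 ≅ Z^2.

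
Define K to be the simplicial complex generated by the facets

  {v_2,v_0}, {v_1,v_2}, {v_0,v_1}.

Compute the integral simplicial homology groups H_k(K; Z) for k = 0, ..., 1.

Take the total order v_0 < v_1 < v_2 on the vertex set. Then K (dimension 1) consists of the simplices:

  0-simplices (3): [v_0], [v_1], [v_2]
  1-simplices (3): [v_0,v_1], [v_0,v_2], [v_1,v_2]

giving chain groups C_0 ≅ Z^3, C_1 ≅ Z^3.

∂_1: C_1 → C_0 maps an edge to its endpoints' difference, ∂[p,q] = q − p.
As a 3×3 matrix over Z this has rank 2, with invariant factors (1,1).

Now H_k = ker ∂_k / im ∂_{k+1}, so:

  H_0: rank C_0 − rank ∂_1 = 3 − 2 = 1, and the invariant factors of ∂_1 are all 1, so H_0 = Z.
  H_1: rank ker ∂_1 − rank ∂_2 = (3 − 2) − 0 = 1, and there is no ∂_2, so H_1 = Z.

(K is a triangulation of the circle S^1.)

H_0 = Z,  H_1 = Z.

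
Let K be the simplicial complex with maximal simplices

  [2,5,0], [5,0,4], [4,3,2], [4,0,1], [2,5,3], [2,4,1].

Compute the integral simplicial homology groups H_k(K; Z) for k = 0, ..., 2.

H_0 = Z,  H_1 = Z,  H_2 = 0.

Take the total order 0 < 1 < 2 < 3 < 4 < 5 on the vertex set. Then K (dimension 2) consists of the simplices:

  0-simplices (6): [0], [1], [2], [3], [4], [5]
  1-simplices (12): [0,1], [0,2], [0,4], [0,5], [1,2], [1,4], [2,3], [2,4], [2,5], [3,4], [3,5], [4,5]
  2-simplices (6): [0,1,4], [0,2,5], [0,4,5], [1,2,4], [2,3,4], [2,3,5]

so the chain groups are C_0 ≅ Z^6, C_1 ≅ Z^12, C_2 ≅ Z^6.

∂_1: C_1 → C_0 maps an edge to its endpoints' difference, ∂[p,q] = q − p. For instance
  ∂[4,5] = [5] − [4].
The 6×12 boundary matrix has rank 5 and Smith normal form diag(1,1,1,1,1).

∂_2: C_2 → C_1 acts by ∂[p,q,r] = [q,r] − [p,r] + [p,q]. For instance
  ∂[0,2,5] = [2,5] − [0,5] + [0,2],
  ∂[0,4,5] = [4,5] − [0,5] + [0,4].
This gives a 12×6 integer matrix of rank 6; reducing to Smith normal form yields diagonal entries (1,1,1,1,1,1).

Now H_k = ker ∂_k / im ∂_{k+1}, so:

  H_0: rank C_0 − rank ∂_1 = 6 − 5 = 1, and the invariant factors of ∂_1 are all 1, so H_0 = Z.
  H_1: rank ker ∂_1 − rank ∂_2 = (12 − 5) − 6 = 1, and the invariant factors of ∂_2 are all 1, so H_1 = Z.
  H_2: rank ker ∂_2 − rank ∂_3 = (6 − 6) − 0 = 0, and there is no ∂_3, so H_2 = 0.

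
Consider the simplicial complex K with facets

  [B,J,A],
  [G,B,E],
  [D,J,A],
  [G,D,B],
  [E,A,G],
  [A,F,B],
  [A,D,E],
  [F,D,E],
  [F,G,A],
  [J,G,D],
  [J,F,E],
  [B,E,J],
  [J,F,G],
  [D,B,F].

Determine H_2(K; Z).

H_2 ≅ Z.

K has 7 vertices, 21 edges, 14 triangles.
rank ∂_2 = 13, rank ∂_3 = 0 ⇒ b_2 = 14 − 13 − 0 = 1. So H_2 = Z.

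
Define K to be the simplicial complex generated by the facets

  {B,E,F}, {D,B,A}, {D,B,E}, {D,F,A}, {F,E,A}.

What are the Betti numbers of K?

Take the total order A < B < D < E < F on the vertex set. Then K (dimension 2) consists of the simplices:

  0-simplices (5): A, B, D, E, F
  1-simplices (10): AB, AD, AE, AF, BD, BE, BF, DE, DF, EF
  2-simplices (5): ABD, ADF, AEF, BDE, BEF

so the chain groups are C_0 ≅ Z^5, C_1 ≅ Z^10, C_2 ≅ Z^5.

∂_1: C_1 → C_0 maps an edge to its endpoints' difference, ∂[p,q] = q − p. For instance
  ∂AB = B − A.
As a 5×10 matrix over Z this has rank 4, with invariant factors (1,1,1,1).

Boundary ∂_2: C_2 → C_1 acts by ∂[p,q,r] = [q,r] − [p,r] + [p,q]. For instance
  ∂ADF = DF − AF + AD,
  ∂ABD = BD − AD + AB.
The resulting 10×5 matrix has rank 5, and its Smith normal form has invariant factors (1,1,1,1,1).

Computing H_k = (kernel of ∂_k) / (image of ∂_{k+1}):

  H_0: rank C_0 − rank ∂_1 = 5 − 4 = 1, and the invariant factors of ∂_1 are all 1, so H_0 = Z.
  H_1: rank ker ∂_1 − rank ∂_2 = (10 − 4) − 5 = 1, and the invariant factors of ∂_2 are all 1, so H_1 = Z.
  H_2: rank ker ∂_2 − rank ∂_3 = (5 − 5) − 0 = 0, and there is no ∂_3, so H_2 = 0.

As a check, the Euler characteristic is 5 − 10 + 5 = 0, which agrees with 1 − 1 + 0 = 0.
(K is a triangulation of the Möbius band.)

Hence the Betti numbers are b_0 = 1, b_1 = 1, b_2 = 0.

b_0 = 1, b_1 = 1, b_2 = 0.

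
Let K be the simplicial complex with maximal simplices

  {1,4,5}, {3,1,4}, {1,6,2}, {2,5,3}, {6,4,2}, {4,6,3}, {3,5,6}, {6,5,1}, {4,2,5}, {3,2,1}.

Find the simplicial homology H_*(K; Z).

H_0 ≅ Z,  H_1 ≅ Z/2,  H_2 = 0.

We work with the vertex ordering 1 < 2 < 3 < 4 < 5 < 6. The simplices of K, each written with vertices in increasing order, are:

  0-simplices (6): [1], [2], [3], [4], [5], [6]
  1-simplices (15): [1,2], [1,3], [1,4], [1,5], [1,6], [2,3], [2,4], [2,5], [2,6], [3,4], [3,5], [3,6], [4,5], [4,6], [5,6]
  2-simplices (10): [1,2,3], [1,2,6], [1,3,4], [1,4,5], [1,5,6], [2,3,5], [2,4,5], [2,4,6], [3,4,6], [3,5,6]

giving chain groups C_0 ≅ Z^6, C_1 ≅ Z^15, C_2 ≅ Z^10.

Boundary ∂_1: C_1 → C_0 sends each edge [p,q] (with p < q) to q − p.
The 6×15 boundary matrix has rank 5 and Smith normal form diag(1,1,1,1,1).

Boundary ∂_2: C_2 → C_1 acts by ∂[p,q,r] = [q,r] − [p,r] + [p,q]. For instance
  ∂[3,4,6] = [4,6] − [3,6] + [3,4],
  ∂[1,2,3] = [2,3] − [1,3] + [1,2].
As a 15×10 matrix over Z this has rank 10, with invariant factors (1,1,1,1,1,1,1,1,1,2).

Reading off H_k = ker ∂_k / im ∂_{k+1}:

  H_0: rank C_0 − rank ∂_1 = 6 − 5 = 1, and the invariant factors of ∂_1 are all 1, so H_0 ≅ Z.
  H_1: rank ker ∂_1 − rank ∂_2 = (15 − 5) − 10 = 0, and ∂_2 has invariant factor 2 > 1, so H_1 ≅ Z/2.
  H_2: rank ker ∂_2 − rank ∂_3 = (10 − 10) − 0 = 0, and there is no ∂_3, so H_2 ≅ 0.

As a check, the Euler characteristic is 6 − 15 + 10 = 1, which agrees with 1 − 0 + 0 = 1.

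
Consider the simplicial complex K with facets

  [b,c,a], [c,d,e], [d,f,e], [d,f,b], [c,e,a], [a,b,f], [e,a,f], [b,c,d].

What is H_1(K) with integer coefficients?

K has 6 vertices, 12 edges, 8 triangles.
rank ∂_1 = 5, rank ∂_2 = 7 ⇒ b_1 = 12 − 5 − 7 = 0; all invariant factors of ∂_2 are 1 so no torsion. So H_1 ≅ 0.

H_1 ≅ 0.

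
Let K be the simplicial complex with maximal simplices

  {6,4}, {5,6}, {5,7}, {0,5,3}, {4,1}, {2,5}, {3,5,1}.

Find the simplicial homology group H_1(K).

H_1 ≅ Z.

Take the total order 0 < 1 < 2 < 3 < 4 < 5 < 6 < 7 on the vertex set. Then K (dimension 2) consists of the simplices:

  0-simplices (8): [0], [1], [2], [3], [4], [5], [6], [7]
  1-simplices (10): [0,3], [0,5], [1,3], [1,4], [1,5], [2,5], [3,5], [4,6], [5,6], [5,7]
  2-simplices (2): [0,3,5], [1,3,5]

so the chain groups are C_0 ≅ Z^8, C_1 ≅ Z^10, C_2 ≅ Z^2.

The boundary map ∂_1: C_1 → C_0 sends each edge [p,q] (with p < q) to q − p. For instance
  ∂[2,5] = [5] − [2].
As a 8×10 matrix over Z this has rank 7, with invariant factors (1,1,1,1,1,1,1).

∂_2: C_2 → C_1 maps a triangle to the signed sum of its edges. For instance
  ∂[1,3,5] = [3,5] − [1,5] + [1,3],
  ∂[0,3,5] = [3,5] − [0,5] + [0,3].
As a 10×2 matrix over Z this has rank 2, with invariant factors (1,1).

From H_k ≅ ker(∂_k) / im(∂_{k+1}) we obtain:

  H_1: rank ker ∂_1 − rank ∂_2 = (10 − 7) − 2 = 1, and the invariant factors of ∂_2 are all 1, so H_1 ≅ Z.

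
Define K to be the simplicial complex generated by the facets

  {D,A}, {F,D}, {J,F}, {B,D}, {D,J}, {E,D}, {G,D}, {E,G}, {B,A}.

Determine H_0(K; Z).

H_0 ≅ Z.

We work with the vertex ordering A < B < D < E < F < G < J. The simplices of K, each written with vertices in increasing order, are:

  0-simplices (7): A, B, D, E, F, G, J
  1-simplices (9): AB, AD, BD, DE, DF, DG, DJ, EG, FJ

giving chain groups C_0 ≅ Z^7, C_1 ≅ Z^9.

The boundary map ∂_1: C_1 → C_0 is given by ∂[p,q] = [q] − [p].
This gives a 7×9 integer matrix of rank 6; reducing to Smith normal form yields diagonal entries (1,1,1,1,1,1).

From H_k ≅ ker(∂_k) / im(∂_{k+1}) we obtain:

  H_0: rank C_0 − rank ∂_1 = 7 − 6 = 1, and the invariant factors of ∂_1 are all 1, so H_0 ≅ Z.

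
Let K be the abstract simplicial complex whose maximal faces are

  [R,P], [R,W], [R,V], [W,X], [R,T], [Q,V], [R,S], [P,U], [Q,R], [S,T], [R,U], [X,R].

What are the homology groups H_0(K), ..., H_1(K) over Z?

Order the vertices as P < Q < R < S < T < U < V < W < X. Listing each simplex with vertices in this order, K has dimension 1 with simplices:

  0-simplices (9): P, Q, R, S, T, U, V, W, X
  1-simplices (12): PR, PU, QR, QV, RS, RT, RU, RV, RW, RX, ST, WX

Hence C_0 ≅ Z^9, C_1 ≅ Z^12.

∂_1: C_1 → C_0 maps an edge to its endpoints' difference, ∂[p,q] = q − p.
As a 9×12 matrix over Z this has rank 8, with invariant factors (1,1,1,1,1,1,1,1).

From H_k ≅ ker(∂_k) / im(∂_{k+1}) we obtain:

  H_0: rank C_0 − rank ∂_1 = 9 − 8 = 1, and the invariant factors of ∂_1 are all 1, so H_0 = Z.
  H_1: rank ker ∂_1 − rank ∂_2 = (12 − 8) − 0 = 4, and there is no ∂_2, so H_1 = Z^4.

H_0 ≅ Z,  H_1 ≅ Z^4.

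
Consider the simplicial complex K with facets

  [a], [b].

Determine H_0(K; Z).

Take the total order a < b on the vertex set. Then K (dimension 0) consists of the simplices:

  0-simplices (2): a, b

Hence C_0 ≅ Z^2.

Now H_k = ker ∂_k / im ∂_{k+1}, so:

  H_0: rank C_0 − rank ∂_1 = 2 − 0 = 2, and there is no ∂_1, so H_0 = Z^2.

(K is a triangulation of a set of 2 points.)

H_0 = Z^2.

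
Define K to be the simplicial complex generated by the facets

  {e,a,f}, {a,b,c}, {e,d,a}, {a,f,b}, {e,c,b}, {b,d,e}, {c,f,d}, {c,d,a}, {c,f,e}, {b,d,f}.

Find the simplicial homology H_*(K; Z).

H_0 = Z,  H_1 = Z/2,  H_2 = 0.

Fix the vertex order a < b < c < d < e < f and write every simplex with vertices in increasing order. Then dim K = 2 and the simplices of K are:

  0-simplices (6): a, b, c, d, e, f
  1-simplices (15): ab, ac, ad, ae, af, bc, bd, be, bf, cd, ce, cf, de, df, ef
  2-simplices (10): abc, abf, acd, ade, aef, bce, bde, bdf, cdf, cef

Hence C_0 ≅ Z^6, C_1 ≅ Z^15, C_2 ≅ Z^10.

Boundary ∂_1: C_1 → C_0 maps an edge to its endpoints' difference, ∂[p,q] = q − p.
As a 6×15 matrix over Z this has rank 5, with invariant factors (1,1,1,1,1).

Boundary ∂_2: C_2 → C_1 maps a triangle to the signed sum of its edges. For instance
  ∂abc = bc − ac + ab,
  ∂cef = ef − cf + ce.
The resulting 15×10 matrix has rank 10, and its Smith normal form has invariant factors (1,1,1,1,1,1,1,1,1,2).

From H_k ≅ ker(∂_k) / im(∂_{k+1}) we obtain:

  H_0: rank C_0 − rank ∂_1 = 6 − 5 = 1, and the invariant factors of ∂_1 are all 1, so H_0 ≅ Z.
  H_1: rank ker ∂_1 − rank ∂_2 = (15 − 5) − 10 = 0, and ∂_2 has invariant factor 2 > 1, so H_1 ≅ Z/2.
  H_2: rank ker ∂_2 − rank ∂_3 = (10 − 10) − 0 = 0, and there is no ∂_3, so H_2 ≅ 0.

(K is a triangulation of the real projective plane RP^2.)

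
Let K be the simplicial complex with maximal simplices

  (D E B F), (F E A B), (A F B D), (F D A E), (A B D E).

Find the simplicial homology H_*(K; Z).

H_0 = Z,  H_1 = 0,  H_2 = 0,  H_3 = Z.

K has 5 vertices, 10 edges, 10 triangles, 5 3-simplices.
rank ∂_0 = 0, rank ∂_1 = 4 ⇒ b_0 = 5 − 0 − 4 = 1; all invariant factors of ∂_1 are 1 so no torsion. So H_0 ≅ Z.
rank ∂_1 = 4, rank ∂_2 = 6 ⇒ b_1 = 10 − 4 − 6 = 0; all invariant factors of ∂_2 are 1 so no torsion. So H_1 ≅ 0.
rank ∂_2 = 6, rank ∂_3 = 4 ⇒ b_2 = 10 − 6 − 4 = 0; all invariant factors of ∂_3 are 1 so no torsion. So H_2 ≅ 0.
rank ∂_3 = 4, rank ∂_4 = 0 ⇒ b_3 = 5 − 4 − 0 = 1. So H_3 ≅ Z.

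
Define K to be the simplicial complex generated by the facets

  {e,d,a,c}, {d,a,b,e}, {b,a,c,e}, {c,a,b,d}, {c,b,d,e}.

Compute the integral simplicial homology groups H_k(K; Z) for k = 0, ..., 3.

H_0 = Z,  H_1 = 0,  H_2 = 0,  H_3 = Z.

K has 5 vertices, 10 edges, 10 triangles, 5 3-simplices.
rank ∂_0 = 0, rank ∂_1 = 4 ⇒ b_0 = 5 − 0 − 4 = 1; all invariant factors of ∂_1 are 1 so no torsion. So H_0 = Z.
rank ∂_1 = 4, rank ∂_2 = 6 ⇒ b_1 = 10 − 4 − 6 = 0; all invariant factors of ∂_2 are 1 so no torsion. So H_1 = 0.
rank ∂_2 = 6, rank ∂_3 = 4 ⇒ b_2 = 10 − 6 − 4 = 0; all invariant factors of ∂_3 are 1 so no torsion. So H_2 = 0.
rank ∂_3 = 4, rank ∂_4 = 0 ⇒ b_3 = 5 − 4 − 0 = 1. So H_3 = Z.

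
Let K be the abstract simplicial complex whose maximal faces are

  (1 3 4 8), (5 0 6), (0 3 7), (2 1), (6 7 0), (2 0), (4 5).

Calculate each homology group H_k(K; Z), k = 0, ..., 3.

H_0 ≅ Z,  H_1 ≅ Z^2,  H_2 = 0,  H_3 = 0.

Order the vertices as 0 < 1 < 2 < 3 < 4 < 5 < 6 < 7 < 8. Listing each simplex with vertices in this order, K has dimension 3 with simplices:

  0-simplices (9): [0], [1], [2], [3], [4], [5], [6], [7], [8]
  1-simplices (16): [0,2], [0,3], [0,5], [0,6], [0,7], [1,2], [1,3], [1,4], [1,8], [3,4], [3,7], [3,8], [4,5], [4,8], [5,6], [6,7]
  2-simplices (7): [0,3,7], [0,5,6], [0,6,7], [1,3,4], [1,3,8], [1,4,8], [3,4,8]
  3-simplices (1): [1,3,4,8]

giving chain groups C_0 ≅ Z^9, C_1 ≅ Z^16, C_2 ≅ Z^7, C_3 ≅ Z^1.

∂_1: C_1 → C_0 is given by ∂[p,q] = [q] − [p].
This gives a 9×16 integer matrix of rank 8; reducing to Smith normal form yields diagonal entries (1,1,1,1,1,1,1,1).

Boundary ∂_2: C_2 → C_1 sends each 2-simplex [p,q,r] to [q,r] − [p,r] + [p,q]. For instance
  ∂[0,6,7] = [6,7] − [0,7] + [0,6],
  ∂[3,4,8] = [4,8] − [3,8] + [3,4].
This gives a 16×7 integer matrix of rank 6; reducing to Smith normal form yields diagonal entries (1,1,1,1,1,1).

The boundary map ∂_3: C_3 → C_2 sends each 3-simplex σ to the alternating sum Σ_i (−1)^i (σ with its i-th vertex removed). For instance
  ∂[1,3,4,8] = [3,4,8] − [1,4,8] + [1,3,8] − [1,3,4].
The resulting 7×1 matrix has rank 1, and its Smith normal form has invariant factors (1).

Now H_k = ker ∂_k / im ∂_{k+1}, so:

  H_0: rank C_0 − rank ∂_1 = 9 − 8 = 1, and the invariant factors of ∂_1 are all 1, so H_0 = Z.
  H_1: rank ker ∂_1 − rank ∂_2 = (16 − 8) − 6 = 2, and the invariant factors of ∂_2 are all 1, so H_1 = Z^2.
  H_2: rank ker ∂_2 − rank ∂_3 = (7 − 6) − 1 = 0, and the invariant factors of ∂_3 are all 1, so H_2 = 0.
  H_3: rank ker ∂_3 − rank ∂_4 = (1 − 1) − 0 = 0, and there is no ∂_4, so H_3 = 0.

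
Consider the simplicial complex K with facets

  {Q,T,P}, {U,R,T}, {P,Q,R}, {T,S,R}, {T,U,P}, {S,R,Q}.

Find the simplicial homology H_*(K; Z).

H_0 = Z,  H_1 = Z,  H_2 = 0.

Fix the vertex order P < Q < R < S < T < U and write every simplex with vertices in increasing order. Then dim K = 2 and the simplices of K are:

  0-simplices (6): P, Q, R, S, T, U
  1-simplices (12): PQ, PR, PT, PU, QR, QS, QT, RS, RT, RU, ST, TU
  2-simplices (6): PQR, PQT, PTU, QRS, RST, RTU

Hence C_0 ≅ Z^6, C_1 ≅ Z^12, C_2 ≅ Z^6.

Boundary ∂_1: C_1 → C_0 is given by ∂[p,q] = [q] − [p]. For instance
  ∂RT = T − R.
The 6×12 boundary matrix has rank 5 and Smith normal form diag(1,1,1,1,1).

∂_2: C_2 → C_1 maps a triangle to the signed sum of its edges. For instance
  ∂PTU = TU − PU + PT,
  ∂QRS = RS − QS + QR.
As a 12×6 matrix over Z this has rank 6, with invariant factors (1,1,1,1,1,1).

Reading off H_k = ker ∂_k / im ∂_{k+1}:

  H_0: rank C_0 − rank ∂_1 = 6 − 5 = 1, and the invariant factors of ∂_1 are all 1, so H_0 = Z.
  H_1: rank ker ∂_1 − rank ∂_2 = (12 − 5) − 6 = 1, and the invariant factors of ∂_2 are all 1, so H_1 = Z.
  H_2: rank ker ∂_2 − rank ∂_3 = (6 − 6) − 0 = 0, and there is no ∂_3, so H_2 = 0.

(K is a triangulation of the cylinder S^1 x I.)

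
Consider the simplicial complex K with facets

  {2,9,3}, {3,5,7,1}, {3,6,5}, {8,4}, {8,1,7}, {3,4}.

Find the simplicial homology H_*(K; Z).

K has 9 vertices, 15 edges, 7 triangles, 1 3-simplex.
rank ∂_0 = 0, rank ∂_1 = 8 ⇒ b_0 = 9 − 0 − 8 = 1; all invariant factors of ∂_1 are 1 so no torsion. So H_0 ≅ Z.
rank ∂_1 = 8, rank ∂_2 = 6 ⇒ b_1 = 15 − 8 − 6 = 1; all invariant factors of ∂_2 are 1 so no torsion. So H_1 ≅ Z.
rank ∂_2 = 6, rank ∂_3 = 1 ⇒ b_2 = 7 − 6 − 1 = 0; all invariant factors of ∂_3 are 1 so no torsion. So H_2 ≅ 0.
rank ∂_3 = 1, rank ∂_4 = 0 ⇒ b_3 = 1 − 1 − 0 = 0. So H_3 ≅ 0.

H_0 = Z,  H_1 = Z,  H_2 = 0,  H_3 = 0.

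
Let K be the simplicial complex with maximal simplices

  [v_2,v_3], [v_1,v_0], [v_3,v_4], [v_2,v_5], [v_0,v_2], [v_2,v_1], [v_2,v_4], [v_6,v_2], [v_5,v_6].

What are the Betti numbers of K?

Take the total order v_0 < v_1 < v_2 < v_3 < v_4 < v_5 < v_6 on the vertex set. Then K (dimension 1) consists of the simplices:

  0-simplices (7): [v_0], [v_1], [v_2], [v_3], [v_4], [v_5], [v_6]
  1-simplices (9): [v_0,v_1], [v_0,v_2], [v_1,v_2], [v_2,v_3], [v_2,v_4], [v_2,v_5], [v_2,v_6], [v_3,v_4], [v_5,v_6]

giving chain groups C_0 ≅ Z^7, C_1 ≅ Z^9.

Boundary ∂_1: C_1 → C_0 is given by ∂[p,q] = [q] − [p]. For instance
  ∂[v_3,v_4] = [v_4] − [v_3].
As a 7×9 matrix over Z this has rank 6, with invariant factors (1,1,1,1,1,1).

Reading off H_k = ker ∂_k / im ∂_{k+1}:

  H_0: rank C_0 − rank ∂_1 = 7 − 6 = 1, and the invariant factors of ∂_1 are all 1, so H_0 = Z.
  H_1: rank ker ∂_1 − rank ∂_2 = (9 − 6) − 0 = 3, and there is no ∂_2, so H_1 = Z^3.

As a check, the Euler characteristic is 7 − 9 = -2, which agrees with 1 − 3 = -2.

Hence the Betti numbers are b_0 = 1, b_1 = 3.

b_0 = 1, b_1 = 3.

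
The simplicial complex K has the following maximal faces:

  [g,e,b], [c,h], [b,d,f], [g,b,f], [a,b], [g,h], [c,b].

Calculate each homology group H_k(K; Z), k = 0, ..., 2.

We work with the vertex ordering a < b < c < d < e < f < g < h. The simplices of K, each written with vertices in increasing order, are:

  0-simplices (8): a, b, c, d, e, f, g, h
  1-simplices (11): ab, bc, bd, be, bf, bg, ch, df, eg, fg, gh
  2-simplices (3): bdf, beg, bfg

giving chain groups C_0 ≅ Z^8, C_1 ≅ Z^11, C_2 ≅ Z^3.

The boundary map ∂_1: C_1 → C_0 is given by ∂[p,q] = [q] − [p].
This gives a 8×11 integer matrix of rank 7; reducing to Smith normal form yields diagonal entries (1,1,1,1,1,1,1).

∂_2: C_2 → C_1 acts by ∂[p,q,r] = [q,r] − [p,r] + [p,q]. For instance
  ∂beg = eg − bg + be,
  ∂bdf = df − bf + bd.
As a 11×3 matrix over Z this has rank 3, with invariant factors (1,1,1).

Reading off H_k = ker ∂_k / im ∂_{k+1}:

  H_0: rank C_0 − rank ∂_1 = 8 − 7 = 1, and the invariant factors of ∂_1 are all 1, so H_0 ≅ Z.
  H_1: rank ker ∂_1 − rank ∂_2 = (11 − 7) − 3 = 1, and the invariant factors of ∂_2 are all 1, so H_1 ≅ Z.
  H_2: rank ker ∂_2 − rank ∂_3 = (3 − 3) − 0 = 0, and there is no ∂_3, so H_2 ≅ 0.

As a check, the Euler characteristic is 8 − 11 + 3 = 0, which agrees with 1 − 1 + 0 = 0.

H_0 = Z,  H_1 = Z,  H_2 = 0.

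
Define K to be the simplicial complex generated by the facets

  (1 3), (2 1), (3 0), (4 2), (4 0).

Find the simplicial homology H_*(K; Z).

H_0 = Z,  H_1 = Z.

Take the total order 0 < 1 < 2 < 3 < 4 on the vertex set. Then K (dimension 1) consists of the simplices:

  0-simplices (5): [0], [1], [2], [3], [4]
  1-simplices (5): [0,3], [0,4], [1,2], [1,3], [2,4]

Hence C_0 ≅ Z^5, C_1 ≅ Z^5.

Boundary ∂_1: C_1 → C_0 sends each edge [p,q] (with p < q) to q − p.
The 5×5 boundary matrix has rank 4 and Smith normal form diag(1,1,1,1).

Computing H_k = (kernel of ∂_k) / (image of ∂_{k+1}):

  H_0: rank C_0 − rank ∂_1 = 5 − 4 = 1, and the invariant factors of ∂_1 are all 1, so H_0 = Z.
  H_1: rank ker ∂_1 − rank ∂_2 = (5 − 4) − 0 = 1, and there is no ∂_2, so H_1 = Z.

As a check, the Euler characteristic is 5 − 5 = 0, which agrees with 1 − 1 = 0.
(K is a triangulation of the circle S^1.)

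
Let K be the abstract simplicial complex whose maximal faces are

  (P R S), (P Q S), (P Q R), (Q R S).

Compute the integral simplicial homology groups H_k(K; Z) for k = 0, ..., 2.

Order the vertices as P < Q < R < S. Listing each simplex with vertices in this order, K has dimension 2 with simplices:

  0-simplices (4): P, Q, R, S
  1-simplices (6): PQ, PR, PS, QR, QS, RS
  2-simplices (4): PQR, PQS, PRS, QRS

so the chain groups are C_0 ≅ Z^4, C_1 ≅ Z^6, C_2 ≅ Z^4.

∂_1: C_1 → C_0 sends each edge [p,q] (with p < q) to q − p.
The resulting 4×6 matrix has rank 3, and its Smith normal form has invariant factors (1,1,1).

Boundary ∂_2: C_2 → C_1 acts by ∂[p,q,r] = [q,r] − [p,r] + [p,q]. For instance
  ∂QRS = RS − QS + QR,
  ∂PQR = QR − PR + PQ.
The 6×4 boundary matrix has rank 3 and Smith normal form diag(1,1,1).

Reading off H_k = ker ∂_k / im ∂_{k+1}:

  H_0: rank C_0 − rank ∂_1 = 4 − 3 = 1, and the invariant factors of ∂_1 are all 1, so H_0 = Z.
  H_1: rank ker ∂_1 − rank ∂_2 = (6 − 3) − 3 = 0, and the invariant factors of ∂_2 are all 1, so H_1 = 0.
  H_2: rank ker ∂_2 − rank ∂_3 = (4 − 3) − 0 = 1, and there is no ∂_3, so H_2 = Z.

(K is a triangulation of the 2-sphere S^2.)

H_0 ≅ Z,  H_1 = 0,  H_2 ≅ Z.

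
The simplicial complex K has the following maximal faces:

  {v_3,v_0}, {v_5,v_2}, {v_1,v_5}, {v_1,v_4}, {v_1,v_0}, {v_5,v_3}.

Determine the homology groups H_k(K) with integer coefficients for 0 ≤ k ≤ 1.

H_0 = Z,  H_1 = Z.

Fix the vertex order v_0 < v_1 < v_2 < v_3 < v_4 < v_5 and write every simplex with vertices in increasing order. Then dim K = 1 and the simplices of K are:

  0-simplices (6): [v_0], [v_1], [v_2], [v_3], [v_4], [v_5]
  1-simplices (6): [v_0,v_1], [v_0,v_3], [v_1,v_4], [v_1,v_5], [v_2,v_5], [v_3,v_5]

Hence C_0 ≅ Z^6, C_1 ≅ Z^6.

∂_1: C_1 → C_0 is given by ∂[p,q] = [q] − [p]. For instance
  ∂[v_0,v_1] = [v_1] − [v_0].
The 6×6 boundary matrix has rank 5 and Smith normal form diag(1,1,1,1,1).

From H_k ≅ ker(∂_k) / im(∂_{k+1}) we obtain:

  H_0: rank C_0 − rank ∂_1 = 6 − 5 = 1, and the invariant factors of ∂_1 are all 1, so H_0 ≅ Z.
  H_1: rank ker ∂_1 − rank ∂_2 = (6 − 5) − 0 = 1, and there is no ∂_2, so H_1 ≅ Z.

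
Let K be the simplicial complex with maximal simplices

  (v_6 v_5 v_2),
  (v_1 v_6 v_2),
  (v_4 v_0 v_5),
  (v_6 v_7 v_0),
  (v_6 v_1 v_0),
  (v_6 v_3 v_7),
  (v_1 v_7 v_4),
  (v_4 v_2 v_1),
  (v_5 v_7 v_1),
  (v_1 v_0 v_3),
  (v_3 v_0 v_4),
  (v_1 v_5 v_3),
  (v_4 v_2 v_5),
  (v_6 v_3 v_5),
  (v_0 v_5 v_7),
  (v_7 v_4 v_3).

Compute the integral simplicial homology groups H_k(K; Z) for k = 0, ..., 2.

H_0 = Z,  H_1 = Z^2,  H_2 = Z.

K has 8 vertices, 24 edges, 16 triangles.
rank ∂_0 = 0, rank ∂_1 = 7 ⇒ b_0 = 8 − 0 − 7 = 1; all invariant factors of ∂_1 are 1 so no torsion. So H_0 = Z.
rank ∂_1 = 7, rank ∂_2 = 15 ⇒ b_1 = 24 − 7 − 15 = 2; all invariant factors of ∂_2 are 1 so no torsion. So H_1 = Z^2.
rank ∂_2 = 15, rank ∂_3 = 0 ⇒ b_2 = 16 − 15 − 0 = 1. So H_2 = Z.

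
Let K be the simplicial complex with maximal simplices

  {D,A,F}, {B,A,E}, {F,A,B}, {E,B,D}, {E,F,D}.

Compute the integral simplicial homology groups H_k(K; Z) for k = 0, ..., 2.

H_0 = Z,  H_1 = Z,  H_2 = 0.

K has 5 vertices, 10 edges, 5 triangles.
rank ∂_0 = 0, rank ∂_1 = 4 ⇒ b_0 = 5 − 0 − 4 = 1; all invariant factors of ∂_1 are 1 so no torsion. So H_0 ≅ Z.
rank ∂_1 = 4, rank ∂_2 = 5 ⇒ b_1 = 10 − 4 − 5 = 1; all invariant factors of ∂_2 are 1 so no torsion. So H_1 ≅ Z.
rank ∂_2 = 5, rank ∂_3 = 0 ⇒ b_2 = 5 − 5 − 0 = 0. So H_2 ≅ 0.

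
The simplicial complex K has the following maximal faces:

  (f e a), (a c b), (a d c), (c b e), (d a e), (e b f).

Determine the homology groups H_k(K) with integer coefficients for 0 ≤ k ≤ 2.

We work with the vertex ordering a < b < c < d < e < f. The simplices of K, each written with vertices in increasing order, are:

  0-simplices (6): a, b, c, d, e, f
  1-simplices (12): ab, ac, ad, ae, af, bc, be, bf, cd, ce, de, ef
  2-simplices (6): abc, acd, ade, aef, bce, bef

giving chain groups C_0 ≅ Z^6, C_1 ≅ Z^12, C_2 ≅ Z^6.

∂_1: C_1 → C_0 maps an edge to its endpoints' difference, ∂[p,q] = q − p. For instance
  ∂bc = c − b.
The resulting 6×12 matrix has rank 5, and its Smith normal form has invariant factors (1,1,1,1,1).

∂_2: C_2 → C_1 sends each 2-simplex [p,q,r] to [q,r] − [p,r] + [p,q]. For instance
  ∂ade = de − ae + ad,
  ∂bce = ce − be + bc.
The 12×6 boundary matrix has rank 6 and Smith normal form diag(1,1,1,1,1,1).

Now H_k = ker ∂_k / im ∂_{k+1}, so:

  H_0: rank C_0 − rank ∂_1 = 6 − 5 = 1, and the invariant factors of ∂_1 are all 1, so H_0 = Z.
  H_1: rank ker ∂_1 − rank ∂_2 = (12 − 5) − 6 = 1, and the invariant factors of ∂_2 are all 1, so H_1 = Z.
  H_2: rank ker ∂_2 − rank ∂_3 = (6 − 6) − 0 = 0, and there is no ∂_3, so H_2 = 0.

As a check, the Euler characteristic is 6 − 12 + 6 = 0, which agrees with 1 − 1 + 0 = 0.

H_0 ≅ Z,  H_1 ≅ Z,  H_2 = 0.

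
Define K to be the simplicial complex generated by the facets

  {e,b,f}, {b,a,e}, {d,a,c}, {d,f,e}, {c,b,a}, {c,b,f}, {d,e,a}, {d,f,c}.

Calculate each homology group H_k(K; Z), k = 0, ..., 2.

Take the total order a < b < c < d < e < f on the vertex set. Then K (dimension 2) consists of the simplices:

  0-simplices (6): a, b, c, d, e, f
  1-simplices (12): ab, ac, ad, ae, bc, be, bf, cd, cf, de, df, ef
  2-simplices (8): abc, abe, acd, ade, bcf, bef, cdf, def

so the chain groups are C_0 ≅ Z^6, C_1 ≅ Z^12, C_2 ≅ Z^8.

∂_1: C_1 → C_0 is given by ∂[p,q] = [q] − [p].
This gives a 6×12 integer matrix of rank 5; reducing to Smith normal form yields diagonal entries (1,1,1,1,1).

The boundary map ∂_2: C_2 → C_1 sends each 2-simplex [p,q,r] to [q,r] − [p,r] + [p,q]. For instance
  ∂ade = de − ae + ad,
  ∂abe = be − ae + ab.
The 12×8 boundary matrix has rank 7 and Smith normal form diag(1,1,1,1,1,1,1).

Now H_k = ker ∂_k / im ∂_{k+1}, so:

  H_0: rank C_0 − rank ∂_1 = 6 − 5 = 1, and the invariant factors of ∂_1 are all 1, so H_0 = Z.
  H_1: rank ker ∂_1 − rank ∂_2 = (12 − 5) − 7 = 0, and the invariant factors of ∂_2 are all 1, so H_1 = 0.
  H_2: rank ker ∂_2 − rank ∂_3 = (8 − 7) − 0 = 1, and there is no ∂_3, so H_2 = Z.

As a check, the Euler characteristic is 6 − 12 + 8 = 2, which agrees with 1 − 0 + 1 = 2.

H_0 = Z,  H_1 = 0,  H_2 = Z.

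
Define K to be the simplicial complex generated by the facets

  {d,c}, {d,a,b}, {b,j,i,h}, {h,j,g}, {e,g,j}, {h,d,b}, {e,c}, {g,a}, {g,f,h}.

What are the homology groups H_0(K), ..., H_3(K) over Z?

K has 10 vertices, 19 edges, 9 triangles, 1 3-simplex.
rank ∂_0 = 0, rank ∂_1 = 9 ⇒ b_0 = 10 − 0 − 9 = 1; all invariant factors of ∂_1 are 1 so no torsion. So H_0 = Z.
rank ∂_1 = 9, rank ∂_2 = 8 ⇒ b_1 = 19 − 9 − 8 = 2; all invariant factors of ∂_2 are 1 so no torsion. So H_1 = Z^2.
rank ∂_2 = 8, rank ∂_3 = 1 ⇒ b_2 = 9 − 8 − 1 = 0; all invariant factors of ∂_3 are 1 so no torsion. So H_2 = 0.
rank ∂_3 = 1, rank ∂_4 = 0 ⇒ b_3 = 1 − 1 − 0 = 0. So H_3 = 0.

H_0 = Z,  H_1 = Z^2,  H_2 = 0,  H_3 = 0.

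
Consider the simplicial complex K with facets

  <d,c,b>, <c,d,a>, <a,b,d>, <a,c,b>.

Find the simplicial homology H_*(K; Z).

Take the total order a < b < c < d on the vertex set. Then K (dimension 2) consists of the simplices:

  0-simplices (4): a, b, c, d
  1-simplices (6): ab, ac, ad, bc, bd, cd
  2-simplices (4): abc, abd, acd, bcd

Hence C_0 ≅ Z^4, C_1 ≅ Z^6, C_2 ≅ Z^4.

The boundary map ∂_1: C_1 → C_0 sends each edge [p,q] (with p < q) to q − p. For instance
  ∂bd = d − b.
As a 4×6 matrix over Z this has rank 3, with invariant factors (1,1,1).

∂_2: C_2 → C_1 acts by ∂[p,q,r] = [q,r] − [p,r] + [p,q]. For instance
  ∂abc = bc − ac + ab,
  ∂acd = cd − ad + ac.
As a 6×4 matrix over Z this has rank 3, with invariant factors (1,1,1).

Now H_k = ker ∂_k / im ∂_{k+1}, so:

  H_0: rank C_0 − rank ∂_1 = 4 − 3 = 1, and the invariant factors of ∂_1 are all 1, so H_0 = Z.
  H_1: rank ker ∂_1 − rank ∂_2 = (6 − 3) − 3 = 0, and the invariant factors of ∂_2 are all 1, so H_1 = 0.
  H_2: rank ker ∂_2 − rank ∂_3 = (4 − 3) − 0 = 1, and there is no ∂_3, so H_2 = Z.

H_0 ≅ Z,  H_1 = 0,  H_2 ≅ Z.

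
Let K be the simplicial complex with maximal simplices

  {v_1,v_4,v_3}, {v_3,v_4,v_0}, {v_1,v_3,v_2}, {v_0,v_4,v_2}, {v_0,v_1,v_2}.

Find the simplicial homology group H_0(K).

H_0 ≅ Z.

K has 5 vertices, 10 edges, 5 triangles.
rank ∂_0 = 0, rank ∂_1 = 4 ⇒ b_0 = 5 − 0 − 4 = 1; all invariant factors of ∂_1 are 1 so no torsion. So H_0 ≅ Z.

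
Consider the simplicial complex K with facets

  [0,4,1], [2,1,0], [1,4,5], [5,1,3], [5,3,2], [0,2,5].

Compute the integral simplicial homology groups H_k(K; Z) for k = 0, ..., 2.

K has 6 vertices, 12 edges, 6 triangles.
rank ∂_0 = 0, rank ∂_1 = 5 ⇒ b_0 = 6 − 0 − 5 = 1; all invariant factors of ∂_1 are 1 so no torsion. So H_0 = Z.
rank ∂_1 = 5, rank ∂_2 = 6 ⇒ b_1 = 12 − 5 − 6 = 1; all invariant factors of ∂_2 are 1 so no torsion. So H_1 = Z.
rank ∂_2 = 6, rank ∂_3 = 0 ⇒ b_2 = 6 − 6 − 0 = 0. So H_2 = 0.

H_0 ≅ Z,  H_1 ≅ Z,  H_2 = 0.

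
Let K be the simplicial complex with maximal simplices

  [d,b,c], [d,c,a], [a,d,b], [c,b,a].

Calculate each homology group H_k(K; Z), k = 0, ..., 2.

H_0 = Z,  H_1 = 0,  H_2 = Z.

We work with the vertex ordering a < b < c < d. The simplices of K, each written with vertices in increasing order, are:

  0-simplices (4): a, b, c, d
  1-simplices (6): ab, ac, ad, bc, bd, cd
  2-simplices (4): abc, abd, acd, bcd

Hence C_0 ≅ Z^4, C_1 ≅ Z^6, C_2 ≅ Z^4.

∂_1: C_1 → C_0 is given by ∂[p,q] = [q] − [p]. For instance
  ∂ad = d − a.
As a 4×6 matrix over Z this has rank 3, with invariant factors (1,1,1).

The boundary map ∂_2: C_2 → C_1 acts by ∂[p,q,r] = [q,r] − [p,r] + [p,q]. For instance
  ∂bcd = cd − bd + bc,
  ∂acd = cd − ad + ac.
This gives a 6×4 integer matrix of rank 3; reducing to Smith normal form yields diagonal entries (1,1,1).

From H_k ≅ ker(∂_k) / im(∂_{k+1}) we obtain:

  H_0: rank C_0 − rank ∂_1 = 4 − 3 = 1, and the invariant factors of ∂_1 are all 1, so H_0 ≅ Z.
  H_1: rank ker ∂_1 − rank ∂_2 = (6 − 3) − 3 = 0, and the invariant factors of ∂_2 are all 1, so H_1 ≅ 0.
  H_2: rank ker ∂_2 − rank ∂_3 = (4 − 3) − 0 = 1, and there is no ∂_3, so H_2 ≅ Z.

As a check, the Euler characteristic is 4 − 6 + 4 = 2, which agrees with 1 − 0 + 1 = 2.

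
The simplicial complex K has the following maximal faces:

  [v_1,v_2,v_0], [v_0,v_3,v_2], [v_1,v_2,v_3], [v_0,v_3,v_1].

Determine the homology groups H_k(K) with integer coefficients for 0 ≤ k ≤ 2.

Order the vertices as v_0 < v_1 < v_2 < v_3. Listing each simplex with vertices in this order, K has dimension 2 with simplices:

  0-simplices (4): [v_0], [v_1], [v_2], [v_3]
  1-simplices (6): [v_0,v_1], [v_0,v_2], [v_0,v_3], [v_1,v_2], [v_1,v_3], [v_2,v_3]
  2-simplices (4): [v_0,v_1,v_2], [v_0,v_1,v_3], [v_0,v_2,v_3], [v_1,v_2,v_3]

Hence C_0 ≅ Z^4, C_1 ≅ Z^6, C_2 ≅ Z^4.

Boundary ∂_1: C_1 → C_0 sends each edge [p,q] (with p < q) to q − p. For instance
  ∂[v_1,v_2] = [v_2] − [v_1].
This gives a 4×6 integer matrix of rank 3; reducing to Smith normal form yields diagonal entries (1,1,1).

Boundary ∂_2: C_2 → C_1 maps a triangle to the signed sum of its edges. For instance
  ∂[v_0,v_2,v_3] = [v_2,v_3] − [v_0,v_3] + [v_0,v_2],
  ∂[v_0,v_1,v_2] = [v_1,v_2] − [v_0,v_2] + [v_0,v_1].
The resulting 6×4 matrix has rank 3, and its Smith normal form has invariant factors (1,1,1).

Now H_k = ker ∂_k / im ∂_{k+1}, so:

  H_0: rank C_0 − rank ∂_1 = 4 − 3 = 1, and the invariant factors of ∂_1 are all 1, so H_0 ≅ Z.
  H_1: rank ker ∂_1 − rank ∂_2 = (6 − 3) − 3 = 0, and the invariant factors of ∂_2 are all 1, so H_1 ≅ 0.
  H_2: rank ker ∂_2 − rank ∂_3 = (4 − 3) − 0 = 1, and there is no ∂_3, so H_2 ≅ Z.

H_0 ≅ Z,  H_1 = 0,  H_2 ≅ Z.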